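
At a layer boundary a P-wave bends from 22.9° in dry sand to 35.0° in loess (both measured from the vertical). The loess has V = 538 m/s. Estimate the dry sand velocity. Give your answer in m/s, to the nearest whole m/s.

365 m/s

Snell's law: sin 22.9°/V₁ = sin 35.0°/V₂.
V₁ = V₂·sin 22.9°/sin 35.0° = 538 × 0.6784 = 364.99 m/s.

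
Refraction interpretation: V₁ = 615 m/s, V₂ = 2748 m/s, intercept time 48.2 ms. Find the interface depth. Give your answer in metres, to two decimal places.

θ_c = arcsin(615/2748) = 12.93°; cos θ_c = 0.9746.
tᵢ = 2h cos θ_c/V₁ ⇒ h = tᵢ·V₁/(2 cos θ_c) = 0.0482·615/(2·0.9746) = 15.21 m.

15.21 m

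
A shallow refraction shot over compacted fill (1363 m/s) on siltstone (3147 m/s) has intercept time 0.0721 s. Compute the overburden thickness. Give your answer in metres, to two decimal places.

θ_c = arcsin(1363/3147) = 25.67°; cos θ_c = 0.9013.
tᵢ = 2h cos θ_c/V₁ ⇒ h = tᵢ·V₁/(2 cos θ_c) = 0.0721·1363/(2·0.9013) = 54.51 m.

54.51 m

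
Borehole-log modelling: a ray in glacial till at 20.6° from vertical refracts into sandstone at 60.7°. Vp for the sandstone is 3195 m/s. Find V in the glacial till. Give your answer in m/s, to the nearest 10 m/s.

Snell's law: sin 20.6°/V₁ = sin 60.7°/V₂.
V₁ = V₂·sin 20.6°/sin 60.7° = 3195 × 0.4035 = 1289.04 m/s.

1290 m/s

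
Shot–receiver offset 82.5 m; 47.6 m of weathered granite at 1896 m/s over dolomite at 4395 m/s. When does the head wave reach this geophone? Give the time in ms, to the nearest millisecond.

t = x/V₂ + 2h·√(V₂²−V₁²)/(V₁V₂).
√(V₂²−V₁²) = √(4395²−1896²) = 3965.0 m/s; delay term = 2·47.6·3965.0/(1896·4395) = 0.04530 s.
t = 82.5/4395 + 0.04530 = 0.06407 s.

64 ms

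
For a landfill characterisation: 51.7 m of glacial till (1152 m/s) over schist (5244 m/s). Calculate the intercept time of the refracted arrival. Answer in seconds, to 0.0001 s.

0.0876 s

tᵢ = 2h·√(V₂²−V₁²)/(V₁V₂).
√(V₂²−V₁²) = √(5244²−1152²) = 5115.9 m/s.
tᵢ = 2·51.7·5115.9/(1152·5244) = 0.08756 s.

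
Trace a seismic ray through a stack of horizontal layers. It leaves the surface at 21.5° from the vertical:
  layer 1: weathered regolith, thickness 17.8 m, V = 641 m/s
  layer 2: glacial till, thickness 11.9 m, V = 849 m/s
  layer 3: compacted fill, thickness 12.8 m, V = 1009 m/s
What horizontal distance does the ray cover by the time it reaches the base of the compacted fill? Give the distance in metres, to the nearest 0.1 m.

Apply Snell's law at each interface; in layer i the horizontal offset is hᵢ·tan θᵢ.
Layer 1: θ = 21.50°; offset = 17.8·tan 21.50° = 7.012 m.
Layer 2: sin θ = 849·sin 21.5°/641 = 0.4854, θ = 29.04°; offset = 11.9·tan 29.04° = 6.607 m.
Layer 3: sin θ = 1009·sin 21.5°/641 = 0.5769, θ = 35.23°; offset = 12.8·tan 35.23° = 9.041 m.
Summing the layer offsets gives 22.660 m.

22.7 m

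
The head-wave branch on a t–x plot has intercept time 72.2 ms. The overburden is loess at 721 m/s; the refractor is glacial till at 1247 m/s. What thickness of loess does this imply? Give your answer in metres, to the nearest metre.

32 m

h = tᵢ·V₁·V₂ / (2·√(V₂²−V₁²)).
√(V₂²−V₁²) = √(1247² − 721²) = 1017.4 m/s.
h = 0.0722 s × 721 × 1247 / (2 × 1017.4) = 31.90 m.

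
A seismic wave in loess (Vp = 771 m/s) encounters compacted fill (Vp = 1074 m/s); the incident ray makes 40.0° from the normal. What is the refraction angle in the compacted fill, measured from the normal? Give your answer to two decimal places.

63.56°

sin θ₁/V₁ = sin θ₂/V₂ ⇒ sin θ₂ = 1074·sin 40.0°/771 = 1074·0.6428/771 = 0.8954.
θ₂ = sin⁻¹(0.8954) = 63.56° (from vertical).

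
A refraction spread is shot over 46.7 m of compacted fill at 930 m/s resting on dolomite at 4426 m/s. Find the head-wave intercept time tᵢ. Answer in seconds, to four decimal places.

0.0982 s

tᵢ = 2h·√(V₂²−V₁²)/(V₁V₂).
√(V₂²−V₁²) = √(4426²−930²) = 4327.2 m/s.
tᵢ = 2·46.7·4327.2/(930·4426) = 0.09819 s.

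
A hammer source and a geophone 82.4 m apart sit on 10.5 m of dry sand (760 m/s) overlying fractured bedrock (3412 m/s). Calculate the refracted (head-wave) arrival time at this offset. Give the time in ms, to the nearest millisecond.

51 ms

θ_c = arcsin(V₁/V₂) = arcsin(760/3412) = 12.87°, cos θ_c = 0.9749.
Intercept time tᵢ = 2h cos θ_c / V₁ = 2·10.5·0.9749/760 = 0.02694 s.
t = x/V₂ + tᵢ = 82.4/3412 + 0.02694 = 0.05109 s.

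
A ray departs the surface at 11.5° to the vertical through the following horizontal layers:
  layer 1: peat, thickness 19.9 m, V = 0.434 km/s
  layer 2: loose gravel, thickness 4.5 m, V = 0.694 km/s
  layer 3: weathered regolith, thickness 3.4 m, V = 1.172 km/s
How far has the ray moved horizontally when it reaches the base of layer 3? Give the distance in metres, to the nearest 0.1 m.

p = sin θ₁/V₁ = sin 11.5°/0.434 = 4.5937e-01 s/km is conserved through the stack.
Layer 1: θ = 11.50°; offset = 19.9·tan 11.50° = 4.049 m.
Layer 2: sin θ = p·0.694 = 0.3188 → θ = 18.59°; offset = 4.5·tan 18.59° = 1.514 m.
Layer 3: sin θ = p·1.172 = 0.5384 → θ = 32.57°; offset = 3.4·tan 32.57° = 2.172 m.
Σ offsets = 7.735 m.

7.7 m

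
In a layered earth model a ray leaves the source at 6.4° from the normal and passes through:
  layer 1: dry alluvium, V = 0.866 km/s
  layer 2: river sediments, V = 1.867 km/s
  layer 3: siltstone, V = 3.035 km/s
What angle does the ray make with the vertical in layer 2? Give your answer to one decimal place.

Snell's law across each interface conserves sin θ / V, so sin θ_2 = V_2·sin θ₁/V₁.
sin θ_2 = 1.867 × sin 6.4° / 0.866 = 0.2403.
θ_2 = arcsin 0.2403 = 13.91°.

13.9°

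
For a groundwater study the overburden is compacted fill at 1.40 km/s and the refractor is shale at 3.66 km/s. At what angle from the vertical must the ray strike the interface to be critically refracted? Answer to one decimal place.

22.5°

Critical incidence: sin θ_c = V₁/V₂ = 1.40/3.66 = 0.3825.
θ_c = arcsin 0.3825 = 22.49°.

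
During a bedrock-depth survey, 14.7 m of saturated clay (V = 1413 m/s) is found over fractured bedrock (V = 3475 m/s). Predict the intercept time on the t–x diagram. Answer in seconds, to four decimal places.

tᵢ = 2h·√(V₂²−V₁²)/(V₁V₂).
√(V₂²−V₁²) = √(3475²−1413²) = 3174.8 m/s.
tᵢ = 2·14.7·3174.8/(1413·3475) = 0.01901 s.

0.0190 s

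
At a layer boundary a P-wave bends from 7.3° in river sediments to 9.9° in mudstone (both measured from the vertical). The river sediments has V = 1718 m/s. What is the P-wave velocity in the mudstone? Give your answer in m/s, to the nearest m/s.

2325 m/s

sin 7.3° = 0.1271; sin 9.9° = 0.1719.
V₂ = V₁·(sin θ₂/sin θ₁) = 1718·(0.1719/0.1271) = 2324.60 m/s.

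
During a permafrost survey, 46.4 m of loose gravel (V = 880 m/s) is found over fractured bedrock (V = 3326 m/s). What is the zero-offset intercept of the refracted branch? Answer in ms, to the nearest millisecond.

102 ms

tᵢ = 2h·√(V₂²−V₁²)/(V₁V₂).
√(V₂²−V₁²) = √(3326²−880²) = 3207.5 m/s.
tᵢ = 2·46.4·3207.5/(880·3326) = 0.10170 s.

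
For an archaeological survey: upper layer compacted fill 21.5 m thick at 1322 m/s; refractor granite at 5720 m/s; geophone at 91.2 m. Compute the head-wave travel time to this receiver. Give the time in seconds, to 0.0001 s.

t = x/V₂ + 2h·√(V₂²−V₁²)/(V₁V₂).
√(V₂²−V₁²) = √(5720²−1322²) = 5565.1 m/s; delay term = 2·21.5·5565.1/(1322·5720) = 0.03165 s.
t = 91.2/5720 + 0.03165 = 0.04759 s.

0.0476 s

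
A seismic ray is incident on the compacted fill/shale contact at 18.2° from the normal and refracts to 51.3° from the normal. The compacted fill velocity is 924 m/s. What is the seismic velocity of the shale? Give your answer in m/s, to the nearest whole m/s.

sin 18.2° = 0.3123; sin 51.3° = 0.7804.
V₂ = V₁·(sin θ₂/sin θ₁) = 924·(0.7804/0.3123) = 2308.80 m/s.

2309 m/s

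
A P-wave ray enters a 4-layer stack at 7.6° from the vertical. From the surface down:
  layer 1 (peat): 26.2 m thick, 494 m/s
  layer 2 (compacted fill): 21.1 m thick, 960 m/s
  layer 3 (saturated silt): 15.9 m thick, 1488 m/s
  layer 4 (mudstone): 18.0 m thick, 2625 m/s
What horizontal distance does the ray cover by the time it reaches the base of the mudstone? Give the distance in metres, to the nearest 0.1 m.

Apply Snell's law at each interface; in layer i the horizontal offset is hᵢ·tan θᵢ.
Layer 1: θ = 7.60°; offset = 26.2·tan 7.60° = 3.496 m.
Layer 2: sin θ = 960·sin 7.6°/494 = 0.2570, θ = 14.89°; offset = 21.1·tan 14.89° = 5.612 m.
Layer 3: sin θ = 1488·sin 7.6°/494 = 0.3984, θ = 23.48°; offset = 15.9·tan 23.48° = 6.906 m.
Layer 4: sin θ = 2625·sin 7.6°/494 = 0.7028, θ = 44.65°; offset = 18.0·tan 44.65° = 17.782 m.
Total horizontal offset = 33.795 m.

33.8 m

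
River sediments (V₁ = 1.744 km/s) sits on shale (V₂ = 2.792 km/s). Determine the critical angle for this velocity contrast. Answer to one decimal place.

Critical incidence: sin θ_c = V₁/V₂ = 1.744/2.792 = 0.6246.
θ_c = arcsin 0.6246 = 38.66°.

38.7°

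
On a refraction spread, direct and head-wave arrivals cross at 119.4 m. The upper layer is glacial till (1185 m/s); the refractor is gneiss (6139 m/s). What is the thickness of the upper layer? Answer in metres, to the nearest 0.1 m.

49.1 m

x_cross = 2h·√((V₂+V₁)/(V₂−V₁)) → h = x_cross / (2·√((V₂+V₁)/(V₂−V₁))).
√((V₂+V₁)/(V₂−V₁)) = √((6139+1185)/(6139−1185)) = 1.2159.
h = 119.4 / (2·1.2159) = 49.10 m.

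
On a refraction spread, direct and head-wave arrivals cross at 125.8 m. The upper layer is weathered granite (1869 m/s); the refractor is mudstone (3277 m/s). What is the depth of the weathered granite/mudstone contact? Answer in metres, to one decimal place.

32.9 m

x_cross = 2h·√((V₂+V₁)/(V₂−V₁)) → h = x_cross / (2·√((V₂+V₁)/(V₂−V₁))).
√((V₂+V₁)/(V₂−V₁)) = √((3277+1869)/(3277−1869)) = 1.9118.
h = 125.8 / (2·1.9118) = 32.90 m.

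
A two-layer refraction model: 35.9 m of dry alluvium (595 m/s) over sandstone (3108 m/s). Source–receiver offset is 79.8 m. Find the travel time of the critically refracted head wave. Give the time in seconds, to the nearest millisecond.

θ_c = arcsin(V₁/V₂) = arcsin(595/3108) = 11.04°, cos θ_c = 0.9815.
Intercept time tᵢ = 2h cos θ_c / V₁ = 2·35.9·0.9815/595 = 0.11844 s.
t = x/V₂ + tᵢ = 79.8/3108 + 0.11844 = 0.14412 s.

0.144 s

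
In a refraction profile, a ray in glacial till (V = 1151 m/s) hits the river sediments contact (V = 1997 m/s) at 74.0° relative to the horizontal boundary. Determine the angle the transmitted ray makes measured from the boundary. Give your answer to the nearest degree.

Angle from the normal: 90° − 74.0° = 16.0°.
sin θ₁/V₁ = sin θ₂/V₂ ⇒ sin θ₂ = 1997·sin 16.0°/1151 = 1997·0.2756/1151 = 0.4782.
θ₂ = arcsin 0.4782 = 28.57° from the normal.
From the interface: 90° − 28.57° = 61.43°.

61°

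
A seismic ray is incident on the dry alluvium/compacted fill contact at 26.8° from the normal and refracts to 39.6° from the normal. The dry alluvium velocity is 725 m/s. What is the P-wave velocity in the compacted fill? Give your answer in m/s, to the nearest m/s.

Snell's law: sin 26.8°/V₁ = sin 39.6°/V₂.
V₂ = V₁·sin 39.6°/sin 26.8° = 725 × 1.4137 = 1024.96 m/s.

1025 m/s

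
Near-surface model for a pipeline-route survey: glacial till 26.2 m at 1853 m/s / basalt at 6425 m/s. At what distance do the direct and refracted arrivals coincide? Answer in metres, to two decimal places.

θ_c = arcsin(1853/6425) = 16.76°, so cos θ_c = 0.9575 and tᵢ = 2h cos θ_c/V₁ = 0.0271 s.
At crossover x/V₁ = x/V₂ + tᵢ ⇒ x = tᵢ/(1/V₁ − 1/V₂) = 0.02708/(5.3967e-04 − 1.5564e-04) = 70.51 m.

70.51 m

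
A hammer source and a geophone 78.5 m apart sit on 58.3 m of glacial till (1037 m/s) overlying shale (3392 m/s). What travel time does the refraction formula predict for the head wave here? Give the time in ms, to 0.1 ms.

130.2 ms

t = x/V₂ + 2h·√(V₂²−V₁²)/(V₁V₂).
√(V₂²−V₁²) = √(3392²−1037²) = 3229.6 m/s; delay term = 2·58.3·3229.6/(1037·3392) = 0.10706 s.
t = 78.5/3392 + 0.10706 = 0.13020 s.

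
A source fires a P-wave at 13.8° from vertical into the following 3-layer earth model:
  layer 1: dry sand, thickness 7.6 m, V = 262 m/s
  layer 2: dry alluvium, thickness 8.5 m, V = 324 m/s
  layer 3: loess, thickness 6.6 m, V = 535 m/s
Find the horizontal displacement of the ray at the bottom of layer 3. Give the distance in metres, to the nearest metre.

8 m

p = sin θ₁/V₁ = sin 13.8°/262 = 9.1043e-04 s/m is conserved through the stack.
Layer 1: θ = 13.80°; offset = 7.6·tan 13.80° = 1.867 m.
Layer 2: sin θ = p·324 = 0.2950 → θ = 17.16°; offset = 8.5·tan 17.16° = 2.624 m.
Layer 3: sin θ = p·535 = 0.4871 → θ = 29.15°; offset = 6.6·tan 29.15° = 3.681 m.
Summing the layer offsets gives 8.172 m.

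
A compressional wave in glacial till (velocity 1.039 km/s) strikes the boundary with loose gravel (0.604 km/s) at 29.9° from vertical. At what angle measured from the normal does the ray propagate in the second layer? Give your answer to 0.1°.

16.8°

sin θ₁/V₁ = sin θ₂/V₂ ⇒ sin θ₂ = 0.604·sin 29.9°/1.039 = 0.604·0.4985/1.039 = 0.2898.
θ₂ = sin⁻¹(0.2898) = 16.85° (from vertical).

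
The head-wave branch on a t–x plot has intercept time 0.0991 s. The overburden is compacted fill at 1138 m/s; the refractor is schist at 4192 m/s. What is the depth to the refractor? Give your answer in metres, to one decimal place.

h = tᵢ·V₁·V₂ / (2·√(V₂²−V₁²)).
√(V₂²−V₁²) = √(4192² − 1138²) = 4034.6 m/s.
h = 0.0991 s × 1138 × 4192 / (2 × 4034.6) = 58.59 m.

58.6 m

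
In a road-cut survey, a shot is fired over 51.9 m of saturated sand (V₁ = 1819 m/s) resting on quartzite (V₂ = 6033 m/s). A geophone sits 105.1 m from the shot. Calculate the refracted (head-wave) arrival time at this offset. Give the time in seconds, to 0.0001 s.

0.0718 s

t = x/V₂ + 2h·√(V₂²−V₁²)/(V₁V₂).
√(V₂²−V₁²) = √(6033²−1819²) = 5752.2 m/s; delay term = 2·51.9·5752.2/(1819·6033) = 0.05441 s.
t = 105.1/6033 + 0.05441 = 0.07183 s.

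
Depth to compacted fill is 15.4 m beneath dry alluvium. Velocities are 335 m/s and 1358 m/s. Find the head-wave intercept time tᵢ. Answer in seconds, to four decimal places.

tᵢ = 2h·√(V₂²−V₁²)/(V₁V₂).
√(V₂²−V₁²) = √(1358²−335²) = 1316.0 m/s.
tᵢ = 2·15.4·1316.0/(335·1358) = 0.08910 s.

0.0891 s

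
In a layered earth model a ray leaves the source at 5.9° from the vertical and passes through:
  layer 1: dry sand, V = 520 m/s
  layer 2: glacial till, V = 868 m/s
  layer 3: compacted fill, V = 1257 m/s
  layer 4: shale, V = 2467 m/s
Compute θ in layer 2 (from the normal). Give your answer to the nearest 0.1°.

9.9°

Ray parameter p = sin 5.9° / 520 = 1.9768e-04 s/m.
sin θ_2 = p·V_2 = 1.9768e-04 × 868 = 0.1716.
θ_2 = arcsin 0.1716 = 9.88°.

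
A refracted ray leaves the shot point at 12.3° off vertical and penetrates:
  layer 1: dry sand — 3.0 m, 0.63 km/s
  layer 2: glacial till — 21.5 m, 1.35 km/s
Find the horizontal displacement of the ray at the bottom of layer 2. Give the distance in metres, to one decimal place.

p = sin θ₁/V₁ = sin 12.3°/0.63 = 3.3814e-01 s/km is conserved through the stack.
Layer 1: θ = 12.30°; offset = 3.0·tan 12.30° = 0.654 m.
Layer 2: sin θ = p·1.35 = 0.4565 → θ = 27.16°; offset = 21.5·tan 27.16° = 11.031 m.
Total horizontal offset = 11.685 m.

11.7 m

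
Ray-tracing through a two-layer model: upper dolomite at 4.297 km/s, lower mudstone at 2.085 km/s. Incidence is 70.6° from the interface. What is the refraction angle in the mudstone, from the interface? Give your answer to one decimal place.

80.7°

Angle from the normal: 90° − 70.6° = 19.4°.
Snell's law: sin θ₂ = (V₂/V₁)·sin θ₁ = (2.085/4.297)·sin 19.4° = 0.1612.
θ₂ = sin⁻¹(0.1612) = 9.27° (from vertical).
From the interface: 90° − 9.27° = 80.73°.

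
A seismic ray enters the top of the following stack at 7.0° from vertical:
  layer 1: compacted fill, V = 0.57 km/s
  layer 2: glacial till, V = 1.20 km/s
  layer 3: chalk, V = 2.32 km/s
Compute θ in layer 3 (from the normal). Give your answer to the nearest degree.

Ray parameter p = sin 7.0° / 0.57 = 2.1381e-01 s/km.
sin θ_3 = p·V_3 = 2.1381e-01 × 2.32 = 0.4960.
θ_3 = 29.74° from the vertical.

30°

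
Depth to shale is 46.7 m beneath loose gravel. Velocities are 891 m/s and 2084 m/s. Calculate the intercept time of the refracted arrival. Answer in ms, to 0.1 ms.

94.8 ms

θ_c = arcsin(V₁/V₂) = arcsin(891/2084) = 25.31°; cos θ_c = 0.9040.
tᵢ = 2h·cos θ_c / V₁ = 2·46.7·0.9040 / 891 = 0.09476 s.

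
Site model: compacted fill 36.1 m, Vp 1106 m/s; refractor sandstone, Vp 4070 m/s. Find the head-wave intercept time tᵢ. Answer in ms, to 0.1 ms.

tᵢ = 2h·√(V₂²−V₁²)/(V₁V₂).
√(V₂²−V₁²) = √(4070²−1106²) = 3916.8 m/s.
tᵢ = 2·36.1·3916.8/(1106·4070) = 0.06282 s.

62.8 ms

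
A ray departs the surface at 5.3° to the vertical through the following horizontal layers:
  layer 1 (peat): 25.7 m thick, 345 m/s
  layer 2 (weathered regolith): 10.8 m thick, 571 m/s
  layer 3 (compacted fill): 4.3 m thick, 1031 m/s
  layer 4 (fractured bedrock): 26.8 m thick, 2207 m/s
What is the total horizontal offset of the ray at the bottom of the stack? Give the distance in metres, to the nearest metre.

25 m

Apply Snell's law at each interface; in layer i the horizontal offset is hᵢ·tan θᵢ.
Layer 1: θ = 5.30°; offset = 25.7·tan 5.30° = 2.384 m.
Layer 2: sin θ = 571·sin 5.3°/345 = 0.1529, θ = 8.79°; offset = 10.8·tan 8.79° = 1.671 m.
Layer 3: sin θ = 1031·sin 5.3°/345 = 0.2760, θ = 16.02°; offset = 4.3·tan 16.02° = 1.235 m.
Layer 4: sin θ = 2207·sin 5.3°/345 = 0.5909, θ = 36.22°; offset = 26.8·tan 36.22° = 19.630 m.
Σ offsets = 24.920 m.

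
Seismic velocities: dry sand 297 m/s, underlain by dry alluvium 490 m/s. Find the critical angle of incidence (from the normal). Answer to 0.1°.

37.3°

At critical incidence the refracted ray runs along the interface (θ₂ = 90°), so sin θ_c = V₁/V₂.
θ_c = arcsin(297/490) = arcsin 0.6061 = 37.31°.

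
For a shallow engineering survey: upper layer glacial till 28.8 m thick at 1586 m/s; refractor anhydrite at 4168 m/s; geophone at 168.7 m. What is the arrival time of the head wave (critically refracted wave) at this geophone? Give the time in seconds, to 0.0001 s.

0.0741 s

θ_c = arcsin(V₁/V₂) = arcsin(1586/4168) = 22.37°, cos θ_c = 0.9248.
Intercept time tᵢ = 2h cos θ_c / V₁ = 2·28.8·0.9248/1586 = 0.03359 s.
t = x/V₂ + tᵢ = 168.7/4168 + 0.03359 = 0.07406 s.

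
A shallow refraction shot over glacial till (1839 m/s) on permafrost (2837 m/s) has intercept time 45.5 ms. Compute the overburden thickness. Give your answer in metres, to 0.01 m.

54.94 m

h = tᵢ·V₁·V₂ / (2·√(V₂²−V₁²)).
√(V₂²−V₁²) = √(2837² − 1839²) = 2160.2 m/s.
h = 0.0455 s × 1839 × 2837 / (2 × 2160.2) = 54.94 m.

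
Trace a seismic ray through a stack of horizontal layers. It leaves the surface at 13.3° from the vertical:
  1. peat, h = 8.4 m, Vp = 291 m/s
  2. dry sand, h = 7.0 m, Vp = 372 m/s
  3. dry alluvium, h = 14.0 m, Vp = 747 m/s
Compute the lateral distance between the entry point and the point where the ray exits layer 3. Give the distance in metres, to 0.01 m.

14.38 m

Ray parameter p = sin 13.3° / 291 m/s = 7.9055e-04 s/m.
Layer 1: θ = 13.30°; offset = 8.4·tan 13.30° = 1.9857 m.
Layer 2: sin θ = p·372 = 0.2941 → θ = 17.10°; offset = 7.0·tan 17.10° = 2.1538 m.
Layer 3: sin θ = p·747 = 0.5905 → θ = 36.20°; offset = 14.0·tan 36.20° = 10.2447 m.
Summing the layer offsets gives 14.3842 m.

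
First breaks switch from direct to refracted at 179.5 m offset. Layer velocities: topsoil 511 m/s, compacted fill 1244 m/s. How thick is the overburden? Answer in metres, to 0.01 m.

58.00 m

x_cross = 2h·√((V₂+V₁)/(V₂−V₁)) → h = x_cross / (2·√((V₂+V₁)/(V₂−V₁))).
√((V₂+V₁)/(V₂−V₁)) = √((1244+511)/(1244−511)) = 1.5473.
h = 179.5 / (2·1.5473) = 58.00 m.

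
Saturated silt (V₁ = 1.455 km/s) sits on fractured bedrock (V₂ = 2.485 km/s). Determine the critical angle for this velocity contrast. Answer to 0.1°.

35.8°

Critical incidence: sin θ_c = V₁/V₂ = 1.455/2.485 = 0.5855.
θ_c = arcsin 0.5855 = 35.84°.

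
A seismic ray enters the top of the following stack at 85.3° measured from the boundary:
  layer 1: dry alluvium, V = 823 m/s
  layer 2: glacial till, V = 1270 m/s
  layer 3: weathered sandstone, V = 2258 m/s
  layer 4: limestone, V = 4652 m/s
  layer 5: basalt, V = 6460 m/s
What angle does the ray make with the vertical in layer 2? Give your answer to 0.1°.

7.3°

From the normal: θ₁ = 90° − 85.3° = 4.7°.
Ray parameter p = sin 4.7° / 823 = 9.9561e-05 s/m.
sin θ_2 = p·V_2 = 9.9561e-05 × 1270 = 0.1264.
θ_2 = arcsin 0.1264 = 7.26°.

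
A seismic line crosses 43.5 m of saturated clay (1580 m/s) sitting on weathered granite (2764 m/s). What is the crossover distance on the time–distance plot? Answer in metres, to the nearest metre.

167 m

θ_c = arcsin(1580/2764) = 34.86°, so cos θ_c = 0.8205 and tᵢ = 2h cos θ_c/V₁ = 0.0452 s.
At crossover x/V₁ = x/V₂ + tᵢ ⇒ x = tᵢ/(1/V₁ − 1/V₂) = 0.04518/(6.3291e-04 − 3.6179e-04) = 166.64 m.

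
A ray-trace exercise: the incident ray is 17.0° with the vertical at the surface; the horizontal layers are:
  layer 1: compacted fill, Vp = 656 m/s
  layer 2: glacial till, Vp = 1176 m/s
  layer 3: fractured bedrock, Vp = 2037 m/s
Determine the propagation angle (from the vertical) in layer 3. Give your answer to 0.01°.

65.21°

Ray parameter p = sin 17.0° / 656 = 4.4569e-04 s/m.
sin θ_3 = p·V_3 = 4.4569e-04 × 2037 = 0.9079.
θ_3 = 65.21° from the vertical.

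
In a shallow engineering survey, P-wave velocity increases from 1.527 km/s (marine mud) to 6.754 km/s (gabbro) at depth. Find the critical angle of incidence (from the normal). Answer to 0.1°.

At critical incidence the refracted ray runs along the interface (θ₂ = 90°), so sin θ_c = V₁/V₂.
θ_c = arcsin(1.527/6.754) = arcsin 0.2261 = 13.07°.

13.1°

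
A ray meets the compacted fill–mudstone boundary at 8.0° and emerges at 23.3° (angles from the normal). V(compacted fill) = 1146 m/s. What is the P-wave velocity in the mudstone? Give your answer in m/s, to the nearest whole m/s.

Snell's law: sin 8.0°/V₁ = sin 23.3°/V₂.
V₂ = V₁·sin 23.3°/sin 8.0° = 1146 × 2.8421 = 3257.06 m/s.

3257 m/s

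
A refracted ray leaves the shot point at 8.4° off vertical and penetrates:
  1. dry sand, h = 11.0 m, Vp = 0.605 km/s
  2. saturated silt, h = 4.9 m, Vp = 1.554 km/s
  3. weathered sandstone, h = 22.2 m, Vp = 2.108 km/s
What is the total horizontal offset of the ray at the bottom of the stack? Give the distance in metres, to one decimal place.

p = sin θ₁/V₁ = sin 8.4°/0.605 = 2.4146e-01 s/km is conserved through the stack.
Layer 1: θ = 8.40°; offset = 11.0·tan 8.40° = 1.624 m.
Layer 2: sin θ = p·1.554 = 0.3752 → θ = 22.04°; offset = 4.9·tan 22.04° = 1.984 m.
Layer 3: sin θ = p·2.108 = 0.5090 → θ = 30.60°; offset = 22.2·tan 30.60° = 13.127 m.
Σ offsets = 16.735 m.

16.7 m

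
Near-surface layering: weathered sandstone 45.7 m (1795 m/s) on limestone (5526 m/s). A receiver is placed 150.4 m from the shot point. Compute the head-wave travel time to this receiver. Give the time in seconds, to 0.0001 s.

θ_c = arcsin(V₁/V₂) = arcsin(1795/5526) = 18.96°, cos θ_c = 0.9458.
Intercept time tᵢ = 2h cos θ_c / V₁ = 2·45.7·0.9458/1795 = 0.04816 s.
t = x/V₂ + tᵢ = 150.4/5526 + 0.04816 = 0.07537 s.

0.0754 s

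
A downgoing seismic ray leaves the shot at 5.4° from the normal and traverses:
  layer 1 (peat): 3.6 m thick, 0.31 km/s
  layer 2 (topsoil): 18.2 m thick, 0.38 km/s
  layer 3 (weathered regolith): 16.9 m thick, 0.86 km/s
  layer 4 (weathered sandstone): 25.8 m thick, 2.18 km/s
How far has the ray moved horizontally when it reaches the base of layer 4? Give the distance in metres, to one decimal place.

p = sin θ₁/V₁ = sin 5.4°/0.31 = 3.0358e-01 s/km is conserved through the stack.
Layer 1: θ = 5.40°; offset = 3.6·tan 5.40° = 0.340 m.
Layer 2: sin θ = p·0.38 = 0.1154 → θ = 6.62°; offset = 18.2·tan 6.62° = 2.114 m.
Layer 3: sin θ = p·0.86 = 0.2611 → θ = 15.13°; offset = 16.9·tan 15.13° = 4.571 m.
Layer 4: sin θ = p·2.18 = 0.6618 → θ = 41.44°; offset = 25.8·tan 41.44° = 22.775 m.
Total horizontal offset = 29.800 m.

29.8 m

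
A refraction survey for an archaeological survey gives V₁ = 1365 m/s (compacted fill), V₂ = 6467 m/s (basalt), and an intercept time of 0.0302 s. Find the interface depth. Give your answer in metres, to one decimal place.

21.1 m

h = tᵢ·V₁·V₂ / (2·√(V₂²−V₁²)).
√(V₂²−V₁²) = √(6467² − 1365²) = 6321.3 m/s.
h = 0.0302 s × 1365 × 6467 / (2 × 6321.3) = 21.09 m.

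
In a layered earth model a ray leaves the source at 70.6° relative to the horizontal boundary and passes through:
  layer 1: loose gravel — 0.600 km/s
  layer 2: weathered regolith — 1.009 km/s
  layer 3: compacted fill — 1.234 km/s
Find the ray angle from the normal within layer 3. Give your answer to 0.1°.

From the normal: θ₁ = 90° − 70.6° = 19.4°.
Ray parameter p = sin 19.4° / 0.600 = 5.5360e-01 s/km.
sin θ_3 = p·V_3 = 5.5360e-01 × 1.234 = 0.6831.
θ_3 = arcsin 0.6831 = 43.09°.

43.1°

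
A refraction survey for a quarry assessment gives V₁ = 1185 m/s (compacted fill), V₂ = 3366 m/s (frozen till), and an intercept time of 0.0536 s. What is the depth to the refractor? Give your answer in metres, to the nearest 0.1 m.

θ_c = arcsin(1185/3366) = 20.61°; cos θ_c = 0.9360.
tᵢ = 2h cos θ_c/V₁ ⇒ h = tᵢ·V₁/(2 cos θ_c) = 0.0536·1185/(2·0.9360) = 33.93 m.

33.9 m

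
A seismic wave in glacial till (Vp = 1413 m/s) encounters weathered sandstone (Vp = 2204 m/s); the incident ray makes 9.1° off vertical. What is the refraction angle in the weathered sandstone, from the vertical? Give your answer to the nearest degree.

Snell's law: sin θ₂ = (V₂/V₁)·sin θ₁ = (2204/1413)·sin 9.1° = 0.2467.
θ₂ = arcsin 0.2467 = 14.28° from the normal.

14°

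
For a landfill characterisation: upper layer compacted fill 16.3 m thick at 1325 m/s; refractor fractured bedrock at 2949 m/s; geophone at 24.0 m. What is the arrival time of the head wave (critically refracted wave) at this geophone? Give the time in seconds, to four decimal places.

θ_c = arcsin(V₁/V₂) = arcsin(1325/2949) = 26.70°, cos θ_c = 0.8934.
Intercept time tᵢ = 2h cos θ_c / V₁ = 2·16.3·0.8934/1325 = 0.02198 s.
t = x/V₂ + tᵢ = 24.0/2949 + 0.02198 = 0.03012 s.

0.0301 s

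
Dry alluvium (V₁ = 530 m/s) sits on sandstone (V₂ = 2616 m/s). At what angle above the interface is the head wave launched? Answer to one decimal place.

78.3°

Critical incidence: sin θ_c = V₁/V₂ = 530/2616 = 0.2026.
θ_c = arcsin 0.2026 = 11.69°.
Measured from the interface: 90° − 11.69° = 78.31°.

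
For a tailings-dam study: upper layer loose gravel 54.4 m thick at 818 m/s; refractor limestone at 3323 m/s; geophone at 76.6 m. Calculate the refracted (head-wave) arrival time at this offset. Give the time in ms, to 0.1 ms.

θ_c = arcsin(V₁/V₂) = arcsin(818/3323) = 14.25°, cos θ_c = 0.9692.
Intercept time tᵢ = 2h cos θ_c / V₁ = 2·54.4·0.9692/818 = 0.12891 s.
t = x/V₂ + tᵢ = 76.6/3323 + 0.12891 = 0.15197 s.

152.0 ms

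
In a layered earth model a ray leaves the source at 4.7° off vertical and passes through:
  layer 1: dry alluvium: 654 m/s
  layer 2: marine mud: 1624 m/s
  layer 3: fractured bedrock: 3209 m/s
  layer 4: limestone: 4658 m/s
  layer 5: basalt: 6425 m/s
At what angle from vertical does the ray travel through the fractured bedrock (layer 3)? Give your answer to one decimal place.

23.7°

Snell's law across each interface conserves sin θ / V, so sin θ_3 = V_3·sin θ₁/V₁.
sin θ_3 = 3209 × sin 4.7° / 654 = 0.4020.
θ_3 = 23.71° from the vertical.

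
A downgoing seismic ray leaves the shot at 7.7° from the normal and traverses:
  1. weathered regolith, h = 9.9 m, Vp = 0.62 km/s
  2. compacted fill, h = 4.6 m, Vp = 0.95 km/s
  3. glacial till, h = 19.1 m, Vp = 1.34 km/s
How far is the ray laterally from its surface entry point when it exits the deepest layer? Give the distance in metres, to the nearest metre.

8 m

Apply Snell's law at each interface; in layer i the horizontal offset is hᵢ·tan θᵢ.
Layer 1: θ = 7.70°; offset = 9.9·tan 7.70° = 1.339 m.
Layer 2: sin θ = 0.95·sin 7.7°/0.62 = 0.2053, θ = 11.85°; offset = 4.6·tan 11.85° = 0.965 m.
Layer 3: sin θ = 1.34·sin 7.7°/0.62 = 0.2896, θ = 16.83°; offset = 19.1·tan 16.83° = 5.779 m.
Σ offsets = 8.082 m.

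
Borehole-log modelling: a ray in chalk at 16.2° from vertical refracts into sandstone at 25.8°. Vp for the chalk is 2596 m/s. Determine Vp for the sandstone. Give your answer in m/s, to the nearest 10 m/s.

Snell's law: sin 16.2°/V₁ = sin 25.8°/V₂.
V₂ = V₁·sin 25.8°/sin 16.2° = 2596 × 1.5600 = 4049.81 m/s.

4050 m/s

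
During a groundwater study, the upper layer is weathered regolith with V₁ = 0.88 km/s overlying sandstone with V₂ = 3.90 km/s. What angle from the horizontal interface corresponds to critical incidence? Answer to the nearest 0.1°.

77.0°

Critical incidence: sin θ_c = V₁/V₂ = 0.88/3.90 = 0.2256.
θ_c = arcsin 0.2256 = 13.04°.
Measured from the interface: 90° − 13.04° = 76.96°.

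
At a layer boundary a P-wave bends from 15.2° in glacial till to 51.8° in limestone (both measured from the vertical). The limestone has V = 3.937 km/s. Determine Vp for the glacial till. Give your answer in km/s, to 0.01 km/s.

Snell's law: sin 15.2°/V₁ = sin 51.8°/V₂.
V₁ = V₂·sin 15.2°/sin 51.8° = 3.937 × 0.3336 = 1.31 km/s.

1.31 km/s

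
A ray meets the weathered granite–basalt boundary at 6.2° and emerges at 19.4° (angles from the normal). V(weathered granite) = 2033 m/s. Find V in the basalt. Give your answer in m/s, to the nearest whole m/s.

6253 m/s

Snell's law: sin 6.2°/V₁ = sin 19.4°/V₂.
V₂ = V₁·sin 19.4°/sin 6.2° = 2033 × 3.0756 = 6252.66 m/s.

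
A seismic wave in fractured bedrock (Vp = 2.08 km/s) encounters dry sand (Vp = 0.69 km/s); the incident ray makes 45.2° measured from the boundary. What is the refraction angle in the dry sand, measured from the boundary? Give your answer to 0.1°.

76.5°

Angle from the normal: 90° − 45.2° = 44.8°.
Snell's law: sin θ₂ = (V₂/V₁)·sin θ₁ = (0.69/2.08)·sin 44.8° = 0.2337.
θ₂ = arcsin 0.2337 = 13.52° from the normal.
From the interface: 90° − 13.52° = 76.48°.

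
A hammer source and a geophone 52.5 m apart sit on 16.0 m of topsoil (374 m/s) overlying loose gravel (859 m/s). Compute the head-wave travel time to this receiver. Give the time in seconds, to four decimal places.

t = x/V₂ + 2h·√(V₂²−V₁²)/(V₁V₂).
√(V₂²−V₁²) = √(859²−374²) = 773.3 m/s; delay term = 2·16.0·773.3/(374·859) = 0.07703 s.
t = 52.5/859 + 0.07703 = 0.13814 s.

0.1381 s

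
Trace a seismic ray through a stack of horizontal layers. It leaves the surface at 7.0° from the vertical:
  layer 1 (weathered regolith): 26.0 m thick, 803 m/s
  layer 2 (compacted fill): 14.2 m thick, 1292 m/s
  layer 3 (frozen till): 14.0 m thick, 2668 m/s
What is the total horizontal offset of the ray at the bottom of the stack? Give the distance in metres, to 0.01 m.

12.23 m

Apply Snell's law at each interface; in layer i the horizontal offset is hᵢ·tan θᵢ.
Layer 1: θ = 7.00°; offset = 26.0·tan 7.00° = 3.1924 m.
Layer 2: sin θ = 1292·sin 7.0°/803 = 0.1961, θ = 11.31°; offset = 14.2·tan 11.31° = 2.8395 m.
Layer 3: sin θ = 2668·sin 7.0°/803 = 0.4049, θ = 23.89°; offset = 14.0·tan 23.89° = 6.1998 m.
Summing the layer offsets gives 12.2317 m.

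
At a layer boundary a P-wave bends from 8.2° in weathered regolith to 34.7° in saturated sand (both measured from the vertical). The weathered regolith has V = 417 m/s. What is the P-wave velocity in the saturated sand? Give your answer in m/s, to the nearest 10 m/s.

1660 m/s

Snell's law: sin 8.2°/V₁ = sin 34.7°/V₂.
V₂ = V₁·sin 34.7°/sin 8.2° = 417 × 3.9913 = 1664.39 m/s.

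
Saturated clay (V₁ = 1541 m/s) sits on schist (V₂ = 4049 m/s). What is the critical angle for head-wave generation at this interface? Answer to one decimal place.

At critical incidence the refracted ray runs along the interface (θ₂ = 90°), so sin θ_c = V₁/V₂.
θ_c = arcsin(1541/4049) = arcsin 0.3806 = 22.37°.

22.4°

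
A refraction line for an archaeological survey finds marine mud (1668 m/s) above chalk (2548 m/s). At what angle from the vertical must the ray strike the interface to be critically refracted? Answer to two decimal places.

Critical incidence: sin θ_c = V₁/V₂ = 1668/2548 = 0.6546.
θ_c = arcsin 0.6546 = 40.89°.

40.89°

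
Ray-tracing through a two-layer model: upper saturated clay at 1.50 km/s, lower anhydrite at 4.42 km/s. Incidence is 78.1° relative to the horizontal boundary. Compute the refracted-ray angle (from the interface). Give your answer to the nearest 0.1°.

Angle from the normal: 90° − 78.1° = 11.9°.
sin θ₁/V₁ = sin θ₂/V₂ ⇒ sin θ₂ = 4.42·sin 11.9°/1.50 = 4.42·0.2062/1.50 = 0.6076.
θ₂ = arcsin 0.6076 = 37.42° from the normal.
From the interface: 90° − 37.42° = 52.58°.

52.6°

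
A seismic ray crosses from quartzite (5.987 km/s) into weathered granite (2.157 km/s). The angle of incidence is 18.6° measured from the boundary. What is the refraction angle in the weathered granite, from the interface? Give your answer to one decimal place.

Convert to the normal: θ₁ = 90° − 18.6° = 71.4°.
sin θ₁/V₁ = sin θ₂/V₂ ⇒ sin θ₂ = 2.157·sin 71.4°/5.987 = 2.157·0.9478/5.987 = 0.3415.
θ₂ = arcsin 0.3415 = 19.97° from the normal.
From the interface: 90° − 19.97° = 70.03°.

70.0°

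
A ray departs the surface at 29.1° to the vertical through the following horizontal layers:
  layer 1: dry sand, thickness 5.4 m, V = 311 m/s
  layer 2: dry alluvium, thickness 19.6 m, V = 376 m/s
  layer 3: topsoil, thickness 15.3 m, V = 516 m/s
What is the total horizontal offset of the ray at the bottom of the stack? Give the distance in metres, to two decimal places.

38.15 m

Apply Snell's law at each interface; in layer i the horizontal offset is hᵢ·tan θᵢ.
Layer 1: θ = 29.10°; offset = 5.4·tan 29.10° = 3.0056 m.
Layer 2: sin θ = 376·sin 29.1°/311 = 0.5880, θ = 36.01°; offset = 19.6·tan 36.01° = 14.2475 m.
Layer 3: sin θ = 516·sin 29.1°/311 = 0.8069, θ = 53.80°; offset = 15.3·tan 53.80° = 20.9011 m.
Summing the layer offsets gives 38.1542 m.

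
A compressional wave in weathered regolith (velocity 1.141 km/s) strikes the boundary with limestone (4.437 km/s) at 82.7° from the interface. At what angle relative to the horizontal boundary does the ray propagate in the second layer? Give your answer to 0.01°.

60.39°

Convert to the normal: θ₁ = 90° − 82.7° = 7.3°.
Snell's law: sin θ₂ = (V₂/V₁)·sin θ₁ = (4.437/1.141)·sin 7.3° = 0.4941.
θ₂ = sin⁻¹(0.4941) = 29.61° (from vertical).
From the interface: 90° − 29.61° = 60.39°.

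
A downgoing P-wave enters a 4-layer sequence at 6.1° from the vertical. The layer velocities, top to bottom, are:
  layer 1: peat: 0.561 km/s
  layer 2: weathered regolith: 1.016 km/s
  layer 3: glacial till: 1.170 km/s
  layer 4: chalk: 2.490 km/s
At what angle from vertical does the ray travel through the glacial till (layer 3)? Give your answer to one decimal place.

Snell's law across each interface conserves sin θ / V, so sin θ_3 = V_3·sin θ₁/V₁.
sin θ_3 = 1.170 × sin 6.1° / 0.561 = 0.2216.
θ_3 = 12.80° from the vertical.

12.8°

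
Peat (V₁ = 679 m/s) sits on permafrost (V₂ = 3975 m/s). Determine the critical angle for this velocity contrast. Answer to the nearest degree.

10°

At critical incidence the refracted ray runs along the interface (θ₂ = 90°), so sin θ_c = V₁/V₂.
θ_c = arcsin(679/3975) = arcsin 0.1708 = 9.84°.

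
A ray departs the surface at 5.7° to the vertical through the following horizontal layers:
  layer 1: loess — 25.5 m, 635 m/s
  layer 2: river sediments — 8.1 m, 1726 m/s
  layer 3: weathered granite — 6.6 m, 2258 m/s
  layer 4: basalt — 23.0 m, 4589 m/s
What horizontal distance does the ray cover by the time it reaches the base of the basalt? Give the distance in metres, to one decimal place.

p = sin θ₁/V₁ = sin 5.7°/635 = 1.5641e-04 s/m is conserved through the stack.
Layer 1: θ = 5.70°; offset = 25.5·tan 5.70° = 2.545 m.
Layer 2: sin θ = p·1726 = 0.2700 → θ = 15.66°; offset = 8.1·tan 15.66° = 2.271 m.
Layer 3: sin θ = p·2258 = 0.3532 → θ = 20.68°; offset = 6.6·tan 20.68° = 2.491 m.
Layer 4: sin θ = p·4589 = 0.7178 → θ = 45.87°; offset = 23.0·tan 45.87° = 23.709 m.
Summing the layer offsets gives 31.017 m.

31.0 m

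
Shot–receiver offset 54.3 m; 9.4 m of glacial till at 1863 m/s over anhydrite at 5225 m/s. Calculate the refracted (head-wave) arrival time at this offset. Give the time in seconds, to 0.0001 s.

0.0198 s

θ_c = arcsin(V₁/V₂) = arcsin(1863/5225) = 20.89°, cos θ_c = 0.9343.
Intercept time tᵢ = 2h cos θ_c / V₁ = 2·9.4·0.9343/1863 = 0.00943 s.
t = x/V₂ + tᵢ = 54.3/5225 + 0.00943 = 0.01982 s.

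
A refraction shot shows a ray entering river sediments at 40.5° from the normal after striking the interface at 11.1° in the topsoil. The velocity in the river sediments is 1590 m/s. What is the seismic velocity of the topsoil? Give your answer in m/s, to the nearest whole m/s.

471 m/s

Snell's law: sin 11.1°/V₁ = sin 40.5°/V₂.
V₁ = V₂·sin 11.1°/sin 40.5° = 1590 × 0.2964 = 471.34 m/s.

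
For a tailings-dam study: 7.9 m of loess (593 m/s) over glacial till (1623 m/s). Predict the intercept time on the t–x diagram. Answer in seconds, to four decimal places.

0.0248 s

θ_c = arcsin(V₁/V₂) = arcsin(593/1623) = 21.43°; cos θ_c = 0.9309.
tᵢ = 2h·cos θ_c / V₁ = 2·7.9·0.9309 / 593 = 0.02480 s.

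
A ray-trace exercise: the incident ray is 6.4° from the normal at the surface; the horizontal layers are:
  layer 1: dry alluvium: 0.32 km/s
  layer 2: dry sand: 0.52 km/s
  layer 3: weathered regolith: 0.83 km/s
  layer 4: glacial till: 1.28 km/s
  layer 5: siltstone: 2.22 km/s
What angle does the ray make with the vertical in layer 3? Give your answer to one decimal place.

Snell's law across each interface conserves sin θ / V, so sin θ_3 = V_3·sin θ₁/V₁.
sin θ_3 = 0.83 × sin 6.4° / 0.32 = 0.2891.
θ_3 = arcsin 0.2891 = 16.81°.

16.8°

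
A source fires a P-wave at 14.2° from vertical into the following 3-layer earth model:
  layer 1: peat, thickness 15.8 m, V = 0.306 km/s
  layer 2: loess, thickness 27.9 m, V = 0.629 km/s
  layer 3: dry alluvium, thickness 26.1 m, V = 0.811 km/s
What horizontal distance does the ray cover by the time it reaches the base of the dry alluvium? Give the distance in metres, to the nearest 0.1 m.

p = sin θ₁/V₁ = sin 14.2°/0.306 = 8.0166e-01 s/km is conserved through the stack.
Layer 1: θ = 14.20°; offset = 15.8·tan 14.20° = 3.998 m.
Layer 2: sin θ = p·0.629 = 0.5042 → θ = 30.28°; offset = 27.9·tan 30.28° = 16.291 m.
Layer 3: sin θ = p·0.811 = 0.6501 → θ = 40.55°; offset = 26.1·tan 40.55° = 22.333 m.
Total horizontal offset = 42.622 m.

42.6 m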